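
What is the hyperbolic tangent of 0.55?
0.5005

tanh(0.55) = (e^(0.55) - e^(-0.55))/(e^(0.55) + e^(-0.55)) = 0.5005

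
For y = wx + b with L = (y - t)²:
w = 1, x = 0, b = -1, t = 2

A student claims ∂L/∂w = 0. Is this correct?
Correct

y = (1)(0) + -1 = -1
∂L/∂y = 2(y - t) = 2(-1 - 2) = -6
∂y/∂w = x = 0
∂L/∂w = -6 × 0 = 0

Claimed value: 0
Correct: The correct gradient is 0.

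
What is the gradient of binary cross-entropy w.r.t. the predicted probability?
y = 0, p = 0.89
∂L/∂p = 9.091

∂L/∂p = -y/p + (1-y)/(1-p) = 0 + 1/0.11 = 9.091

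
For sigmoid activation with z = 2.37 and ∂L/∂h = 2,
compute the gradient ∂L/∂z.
∂L/∂z = 0.1564

σ(2.37) = 0.9145
σ'(2.37) = σ(2.37)(1 - σ(2.37)) = 0.9145 × 0.08549 = 0.07818
∂L/∂z = ∂L/∂h · σ'(z) = 2 × 0.07818 = 0.1564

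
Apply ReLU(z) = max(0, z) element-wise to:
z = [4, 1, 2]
h = [4, 1, 2]

ReLU applied element-wise: max(0,4)=4, max(0,1)=1, max(0,2)=2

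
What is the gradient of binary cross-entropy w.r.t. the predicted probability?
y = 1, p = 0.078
∂L/∂p = -12.82

∂L/∂p = -y/p + (1-y)/(1-p) = -1/0.078 + 0 = -12.82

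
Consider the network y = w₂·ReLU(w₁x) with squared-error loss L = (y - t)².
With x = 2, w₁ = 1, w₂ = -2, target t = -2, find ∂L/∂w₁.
∂L/∂w₁ = 16

Forward pass:
z = w₁x = 1×2 = 2
h = ReLU(2) = 2
y = w₂h = -2×2 = -4

Backward pass:
∂L/∂y = 2(y - t) = 2(-4 - -2) = -4
∂y/∂h = w₂ = -2
∂h/∂z = 1 (ReLU derivative)
∂z/∂w₁ = x = 2

∂L/∂w₁ = -4 × -2 × 1 × 2 = 16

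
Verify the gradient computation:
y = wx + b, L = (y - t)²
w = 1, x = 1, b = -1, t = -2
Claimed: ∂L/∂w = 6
Incorrect

y = (1)(1) + -1 = 0
∂L/∂y = 2(y - t) = 2(0 - -2) = 4
∂y/∂w = x = 1
∂L/∂w = 4 × 1 = 4

Claimed value: 6
Incorrect: The correct gradient is 4.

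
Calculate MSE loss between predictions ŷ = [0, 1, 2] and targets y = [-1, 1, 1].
MSE = 0.6667

MSE = (1/3)((0--1)² + (1-1)² + (2-1)²) = (1/3)(1 + 0 + 1) = 0.6667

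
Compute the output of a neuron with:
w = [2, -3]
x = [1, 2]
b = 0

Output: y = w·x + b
y = -4

y = (2)(1) + (-3)(2) + 0 = -4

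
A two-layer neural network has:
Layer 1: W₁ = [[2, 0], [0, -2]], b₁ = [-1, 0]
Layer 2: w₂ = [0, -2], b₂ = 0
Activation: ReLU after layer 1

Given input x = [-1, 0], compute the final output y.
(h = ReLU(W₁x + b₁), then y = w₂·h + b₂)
y = 0

Layer 1 pre-activation: z₁ = [-3, 0]
After ReLU: h = [0, 0]
Layer 2 output: y = 0×0 + -2×0 + 0 = 0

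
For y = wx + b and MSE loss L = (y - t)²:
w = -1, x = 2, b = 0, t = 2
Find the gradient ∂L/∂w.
∂L/∂w = -16

y = wx + b = (-1)(2) + 0 = -2
∂L/∂y = 2(y - t) = 2(-2 - 2) = -8
∂y/∂w = x = 2
∂L/∂w = ∂L/∂y · ∂y/∂w = -8 × 2 = -16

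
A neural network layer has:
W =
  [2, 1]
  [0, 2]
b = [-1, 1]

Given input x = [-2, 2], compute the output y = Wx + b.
y = [-3, 5]

Wx = [2×-2 + 1×2, 0×-2 + 2×2]
   = [-2, 4]
y = Wx + b = [-2 + -1, 4 + 1] = [-3, 5]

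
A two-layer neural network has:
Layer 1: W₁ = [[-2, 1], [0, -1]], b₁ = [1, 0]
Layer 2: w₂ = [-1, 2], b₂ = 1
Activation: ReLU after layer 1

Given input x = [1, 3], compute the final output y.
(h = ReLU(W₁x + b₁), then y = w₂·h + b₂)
y = -1

Layer 1 pre-activation: z₁ = [2, -3]
After ReLU: h = [2, 0]
Layer 2 output: y = -1×2 + 2×0 + 1 = -1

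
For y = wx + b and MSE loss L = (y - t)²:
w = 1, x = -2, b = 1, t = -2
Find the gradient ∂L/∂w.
∂L/∂w = -4

y = wx + b = (1)(-2) + 1 = -1
∂L/∂y = 2(y - t) = 2(-1 - -2) = 2
∂y/∂w = x = -2
∂L/∂w = ∂L/∂y · ∂y/∂w = 2 × -2 = -4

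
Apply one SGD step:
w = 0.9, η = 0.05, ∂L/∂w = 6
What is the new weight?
w_new = 0.6

w_new = w - η·∂L/∂w = 0.9 - 0.05×(6) = 0.9 - (0.3) = 0.6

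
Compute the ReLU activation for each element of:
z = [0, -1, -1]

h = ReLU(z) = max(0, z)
h = [0, 0, 0]

ReLU applied element-wise: max(0,0)=0, max(0,-1)=0, max(0,-1)=0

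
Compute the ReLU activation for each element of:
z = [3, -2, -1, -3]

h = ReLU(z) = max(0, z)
h = [3, 0, 0, 0]

ReLU applied element-wise: max(0,3)=3, max(0,-2)=0, max(0,-1)=0, max(0,-3)=0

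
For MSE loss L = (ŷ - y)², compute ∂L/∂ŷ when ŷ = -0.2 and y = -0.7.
∂L/∂ŷ = 1.0

∂L/∂ŷ = 2(ŷ - y) = 2(-0.2 - -0.7) = 2(0.5) = 1.0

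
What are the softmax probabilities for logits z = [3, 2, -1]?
p = [0.7214, 0.2654, 0.0132]

exp(z) = [20.09, 7.389, 0.3679]
Sum = 27.84
p = [0.7214, 0.2654, 0.0132]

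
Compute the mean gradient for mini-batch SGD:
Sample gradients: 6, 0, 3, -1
Average gradient = 2

Average = (1/4)(6 + 0 + 3 + -1) = 8/4 = 2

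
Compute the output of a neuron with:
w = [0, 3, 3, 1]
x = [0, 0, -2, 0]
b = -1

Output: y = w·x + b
y = -7

y = (0)(0) + (3)(0) + (3)(-2) + (1)(0) + -1 = -7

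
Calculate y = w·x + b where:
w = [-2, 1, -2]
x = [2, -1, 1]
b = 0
y = -7

y = (-2)(2) + (1)(-1) + (-2)(1) + 0 = -7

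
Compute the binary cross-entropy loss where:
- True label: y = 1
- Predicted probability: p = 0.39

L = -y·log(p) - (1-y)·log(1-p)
L = 0.9416

L = -1·log(0.39) - 0·log(0.61) = -log(0.39) = 0.9416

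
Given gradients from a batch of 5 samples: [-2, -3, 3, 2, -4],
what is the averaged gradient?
Average gradient = -0.8

Average = (1/5)(-2 + -3 + 3 + 2 + -4) = -4/5 = -0.8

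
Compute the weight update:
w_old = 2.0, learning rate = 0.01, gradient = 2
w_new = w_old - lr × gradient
w_new = 1.98

w_new = w - η·∂L/∂w = 2.0 - 0.01×(2) = 2.0 - (0.02) = 1.98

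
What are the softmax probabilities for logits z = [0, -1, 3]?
p = [0.0466, 0.0171, 0.9362]

exp(z) = [1, 0.3679, 20.09]
Sum = 21.45
p = [0.0466, 0.0171, 0.9362]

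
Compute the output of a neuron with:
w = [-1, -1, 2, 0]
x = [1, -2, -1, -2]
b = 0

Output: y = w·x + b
y = -1

y = (-1)(1) + (-1)(-2) + (2)(-1) + (0)(-2) + 0 = -1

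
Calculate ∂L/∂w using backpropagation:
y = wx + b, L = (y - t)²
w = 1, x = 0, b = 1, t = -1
∂L/∂w = 0

y = wx + b = (1)(0) + 1 = 1
∂L/∂y = 2(y - t) = 2(1 - -1) = 4
∂y/∂w = x = 0
∂L/∂w = ∂L/∂y · ∂y/∂w = 4 × 0 = 0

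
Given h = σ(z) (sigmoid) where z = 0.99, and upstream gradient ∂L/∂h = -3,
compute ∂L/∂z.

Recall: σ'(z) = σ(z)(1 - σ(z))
∂L/∂z = -0.5926

σ(0.99) = 0.7291
σ'(0.99) = σ(0.99)(1 - σ(0.99)) = 0.7291 × 0.2709 = 0.1975
∂L/∂z = ∂L/∂h · σ'(z) = -3 × 0.1975 = -0.5926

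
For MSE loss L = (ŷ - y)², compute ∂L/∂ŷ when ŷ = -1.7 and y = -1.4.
∂L/∂ŷ = -0.6

∂L/∂ŷ = 2(ŷ - y) = 2(-1.7 - -1.4) = 2(-0.3) = -0.6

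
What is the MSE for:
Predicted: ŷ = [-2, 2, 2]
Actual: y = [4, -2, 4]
MSE = 18.67

MSE = (1/3)((-2-4)² + (2--2)² + (2-4)²) = (1/3)(36 + 16 + 4) = 18.67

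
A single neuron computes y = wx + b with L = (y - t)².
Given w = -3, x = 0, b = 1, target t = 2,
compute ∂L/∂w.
∂L/∂w = 0

y = wx + b = (-3)(0) + 1 = 1
∂L/∂y = 2(y - t) = 2(1 - 2) = -2
∂y/∂w = x = 0
∂L/∂w = ∂L/∂y · ∂y/∂w = -2 × 0 = 0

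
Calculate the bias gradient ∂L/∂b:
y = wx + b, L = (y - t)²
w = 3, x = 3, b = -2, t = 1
∂L/∂b = 12

y = wx + b = (3)(3) + -2 = 7
∂L/∂y = 2(y - t) = 2(7 - 1) = 12
∂y/∂b = 1
∂L/∂b = ∂L/∂y · ∂y/∂b = 12 × 1 = 12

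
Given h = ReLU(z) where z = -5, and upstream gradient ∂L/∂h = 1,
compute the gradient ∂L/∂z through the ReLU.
∂L/∂z = 0

h = ReLU(-5) = 0
Since z < 0: ∂h/∂z = 0
∂L/∂z = ∂L/∂h · ∂h/∂z = 1 × 0 = 0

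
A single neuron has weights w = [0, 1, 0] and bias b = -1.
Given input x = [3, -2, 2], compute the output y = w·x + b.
y = -3

y = (0)(3) + (1)(-2) + (0)(2) + -1 = -3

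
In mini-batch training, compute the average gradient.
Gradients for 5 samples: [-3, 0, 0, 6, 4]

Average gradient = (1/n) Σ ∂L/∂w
Average gradient = 1.4

Average = (1/5)(-3 + 0 + 0 + 6 + 4) = 7/5 = 1.4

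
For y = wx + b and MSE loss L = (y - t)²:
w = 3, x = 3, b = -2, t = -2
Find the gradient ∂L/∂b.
∂L/∂b = 18

y = wx + b = (3)(3) + -2 = 7
∂L/∂y = 2(y - t) = 2(7 - -2) = 18
∂y/∂b = 1
∂L/∂b = ∂L/∂y · ∂y/∂b = 18 × 1 = 18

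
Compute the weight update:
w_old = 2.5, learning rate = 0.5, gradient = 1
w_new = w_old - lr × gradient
w_new = 2

w_new = w - η·∂L/∂w = 2.5 - 0.5×(1) = 2.5 - (0.5) = 2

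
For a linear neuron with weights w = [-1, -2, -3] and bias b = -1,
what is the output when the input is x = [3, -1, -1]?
y = 1

y = (-1)(3) + (-2)(-1) + (-3)(-1) + -1 = 1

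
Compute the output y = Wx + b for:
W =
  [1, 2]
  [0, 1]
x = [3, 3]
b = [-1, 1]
y = [8, 4]

Wx = [1×3 + 2×3, 0×3 + 1×3]
   = [9, 3]
y = Wx + b = [9 + -1, 3 + 1] = [8, 4]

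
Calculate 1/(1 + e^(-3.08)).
0.9561

sigmoid(3.08) = 1/(1 + e^(-3.08)) = 1/(1 + 0.04596) = 0.9561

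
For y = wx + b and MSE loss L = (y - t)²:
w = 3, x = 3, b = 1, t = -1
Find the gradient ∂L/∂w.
∂L/∂w = 66

y = wx + b = (3)(3) + 1 = 10
∂L/∂y = 2(y - t) = 2(10 - -1) = 22
∂y/∂w = x = 3
∂L/∂w = ∂L/∂y · ∂y/∂w = 22 × 3 = 66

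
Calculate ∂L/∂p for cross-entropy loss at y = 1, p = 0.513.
∂L/∂p = -1.949

∂L/∂p = -y/p + (1-y)/(1-p) = -1/0.513 + 0 = -1.949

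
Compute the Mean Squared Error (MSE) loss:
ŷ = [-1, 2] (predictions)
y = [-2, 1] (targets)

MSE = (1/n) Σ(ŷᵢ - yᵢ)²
MSE = 1

MSE = (1/2)((-1--2)² + (2-1)²) = (1/2)(1 + 1) = 1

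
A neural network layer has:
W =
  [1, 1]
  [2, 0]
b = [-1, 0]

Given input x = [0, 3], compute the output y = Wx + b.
y = [2, 0]

Wx = [1×0 + 1×3, 2×0 + 0×3]
   = [3, 0]
y = Wx + b = [3 + -1, 0 + 0] = [2, 0]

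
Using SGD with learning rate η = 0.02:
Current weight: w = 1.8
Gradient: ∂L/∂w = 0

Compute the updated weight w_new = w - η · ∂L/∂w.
w_new = 1.8

w_new = w - η·∂L/∂w = 1.8 - 0.02×(0) = 1.8 - (0) = 1.8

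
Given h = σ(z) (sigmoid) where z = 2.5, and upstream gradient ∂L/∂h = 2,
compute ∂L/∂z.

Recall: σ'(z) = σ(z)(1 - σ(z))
∂L/∂z = 0.1402

σ(2.5) = 0.9241
σ'(2.5) = σ(2.5)(1 - σ(2.5)) = 0.9241 × 0.07586 = 0.0701
∂L/∂z = ∂L/∂h · σ'(z) = 2 × 0.0701 = 0.1402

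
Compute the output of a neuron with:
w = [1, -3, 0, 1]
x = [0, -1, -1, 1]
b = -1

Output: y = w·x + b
y = 3

y = (1)(0) + (-3)(-1) + (0)(-1) + (1)(1) + -1 = 3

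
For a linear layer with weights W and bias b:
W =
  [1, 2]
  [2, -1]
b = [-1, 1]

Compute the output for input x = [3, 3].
y = [8, 4]

Wx = [1×3 + 2×3, 2×3 + -1×3]
   = [9, 3]
y = Wx + b = [9 + -1, 3 + 1] = [8, 4]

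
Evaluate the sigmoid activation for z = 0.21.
0.5523

sigmoid(0.21) = 1/(1 + e^(-0.21)) = 1/(1 + 0.8106) = 0.5523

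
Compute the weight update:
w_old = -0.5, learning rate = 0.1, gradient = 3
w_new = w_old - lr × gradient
w_new = -0.8

w_new = w - η·∂L/∂w = -0.5 - 0.1×(3) = -0.5 - (0.3) = -0.8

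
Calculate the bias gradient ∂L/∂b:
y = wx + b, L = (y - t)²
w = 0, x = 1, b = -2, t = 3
∂L/∂b = -10

y = wx + b = (0)(1) + -2 = -2
∂L/∂y = 2(y - t) = 2(-2 - 3) = -10
∂y/∂b = 1
∂L/∂b = ∂L/∂y · ∂y/∂b = -10 × 1 = -10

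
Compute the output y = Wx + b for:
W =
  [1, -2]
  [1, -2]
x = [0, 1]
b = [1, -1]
y = [-1, -3]

Wx = [1×0 + -2×1, 1×0 + -2×1]
   = [-2, -2]
y = Wx + b = [-2 + 1, -2 + -1] = [-1, -3]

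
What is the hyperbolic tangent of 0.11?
0.1096

tanh(0.11) = (e^(0.11) - e^(-0.11))/(e^(0.11) + e^(-0.11)) = 0.1096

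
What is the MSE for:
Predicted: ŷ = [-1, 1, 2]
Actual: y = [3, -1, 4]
MSE = 8

MSE = (1/3)((-1-3)² + (1--1)² + (2-4)²) = (1/3)(16 + 4 + 4) = 8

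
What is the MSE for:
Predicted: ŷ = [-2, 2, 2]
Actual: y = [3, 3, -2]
MSE = 14

MSE = (1/3)((-2-3)² + (2-3)² + (2--2)²) = (1/3)(25 + 1 + 16) = 14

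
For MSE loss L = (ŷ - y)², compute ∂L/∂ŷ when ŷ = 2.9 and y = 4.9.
∂L/∂ŷ = -4.0

∂L/∂ŷ = 2(ŷ - y) = 2(2.9 - 4.9) = 2(-2.0) = -4.0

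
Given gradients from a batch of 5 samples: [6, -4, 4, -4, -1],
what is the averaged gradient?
Average gradient = 0.2

Average = (1/5)(6 + -4 + 4 + -4 + -1) = 1/5 = 0.2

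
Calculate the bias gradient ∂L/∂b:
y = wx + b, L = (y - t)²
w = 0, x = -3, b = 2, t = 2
∂L/∂b = 0

y = wx + b = (0)(-3) + 2 = 2
∂L/∂y = 2(y - t) = 2(2 - 2) = 0
∂y/∂b = 1
∂L/∂b = ∂L/∂y · ∂y/∂b = 0 × 1 = 0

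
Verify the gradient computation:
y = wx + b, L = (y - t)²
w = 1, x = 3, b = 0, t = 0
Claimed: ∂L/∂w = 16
Incorrect

y = (1)(3) + 0 = 3
∂L/∂y = 2(y - t) = 2(3 - 0) = 6
∂y/∂w = x = 3
∂L/∂w = 6 × 3 = 18

Claimed value: 16
Incorrect: The correct gradient is 18.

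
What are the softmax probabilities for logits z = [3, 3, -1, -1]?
p = [0.491, 0.491, 0.009, 0.009]

exp(z) = [20.09, 20.09, 0.3679, 0.3679]
Sum = 40.91
p = [0.491, 0.491, 0.009, 0.009]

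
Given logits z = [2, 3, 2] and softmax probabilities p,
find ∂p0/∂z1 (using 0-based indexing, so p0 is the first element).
∂p0/∂z1 = -0.1221

p = softmax(z) = [0.2119, 0.5761, 0.2119]
p0 = 0.2119, p1 = 0.5761

∂p0/∂z1 = -p0 × p1 = -0.2119 × 0.5761 = -0.1221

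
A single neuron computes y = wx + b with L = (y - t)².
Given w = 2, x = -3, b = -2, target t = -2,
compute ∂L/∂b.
∂L/∂b = -12

y = wx + b = (2)(-3) + -2 = -8
∂L/∂y = 2(y - t) = 2(-8 - -2) = -12
∂y/∂b = 1
∂L/∂b = ∂L/∂y · ∂y/∂b = -12 × 1 = -12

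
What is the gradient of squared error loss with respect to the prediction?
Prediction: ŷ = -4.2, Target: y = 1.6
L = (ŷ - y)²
∂L/∂ŷ = -11.6

∂L/∂ŷ = 2(ŷ - y) = 2(-4.2 - 1.6) = 2(-5.8) = -11.6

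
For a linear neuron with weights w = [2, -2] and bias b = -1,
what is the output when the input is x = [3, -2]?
y = 9

y = (2)(3) + (-2)(-2) + -1 = 9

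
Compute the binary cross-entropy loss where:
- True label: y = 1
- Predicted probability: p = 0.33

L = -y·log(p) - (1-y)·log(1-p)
L = 1.109

L = -1·log(0.33) - 0·log(0.67) = -log(0.33) = 1.109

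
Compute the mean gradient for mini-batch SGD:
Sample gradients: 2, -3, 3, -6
Average gradient = -1

Average = (1/4)(2 + -3 + 3 + -6) = -4/4 = -1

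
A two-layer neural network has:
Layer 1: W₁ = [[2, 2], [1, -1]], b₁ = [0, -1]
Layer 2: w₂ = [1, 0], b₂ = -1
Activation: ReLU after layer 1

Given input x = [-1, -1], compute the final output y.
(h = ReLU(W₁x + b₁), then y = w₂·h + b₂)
y = -1

Layer 1 pre-activation: z₁ = [-4, -1]
After ReLU: h = [0, 0]
Layer 2 output: y = 1×0 + 0×0 + -1 = -1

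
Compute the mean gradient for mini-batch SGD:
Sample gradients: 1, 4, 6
Average gradient = 3.667

Average = (1/3)(1 + 4 + 6) = 11/3 = 3.667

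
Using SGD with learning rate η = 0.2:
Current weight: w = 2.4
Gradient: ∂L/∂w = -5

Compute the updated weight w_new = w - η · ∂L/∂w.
w_new = 3.4

w_new = w - η·∂L/∂w = 2.4 - 0.2×(-5) = 2.4 - (-1) = 3.4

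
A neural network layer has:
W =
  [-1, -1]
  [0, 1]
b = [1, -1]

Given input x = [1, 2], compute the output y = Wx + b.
y = [-2, 1]

Wx = [-1×1 + -1×2, 0×1 + 1×2]
   = [-3, 2]
y = Wx + b = [-3 + 1, 2 + -1] = [-2, 1]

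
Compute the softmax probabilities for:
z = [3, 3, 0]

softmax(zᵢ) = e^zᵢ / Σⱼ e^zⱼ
p = [0.4879, 0.4879, 0.0243]

exp(z) = [20.09, 20.09, 1]
Sum = 41.17
p = [0.4879, 0.4879, 0.0243]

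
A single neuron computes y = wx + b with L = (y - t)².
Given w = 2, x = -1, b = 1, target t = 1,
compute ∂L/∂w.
∂L/∂w = 4

y = wx + b = (2)(-1) + 1 = -1
∂L/∂y = 2(y - t) = 2(-1 - 1) = -4
∂y/∂w = x = -1
∂L/∂w = ∂L/∂y · ∂y/∂w = -4 × -1 = 4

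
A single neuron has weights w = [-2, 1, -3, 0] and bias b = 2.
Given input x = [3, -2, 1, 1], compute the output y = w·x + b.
y = -9

y = (-2)(3) + (1)(-2) + (-3)(1) + (0)(1) + 2 = -9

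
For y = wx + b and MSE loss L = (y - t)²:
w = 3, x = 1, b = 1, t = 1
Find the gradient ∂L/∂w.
∂L/∂w = 6

y = wx + b = (3)(1) + 1 = 4
∂L/∂y = 2(y - t) = 2(4 - 1) = 6
∂y/∂w = x = 1
∂L/∂w = ∂L/∂y · ∂y/∂w = 6 × 1 = 6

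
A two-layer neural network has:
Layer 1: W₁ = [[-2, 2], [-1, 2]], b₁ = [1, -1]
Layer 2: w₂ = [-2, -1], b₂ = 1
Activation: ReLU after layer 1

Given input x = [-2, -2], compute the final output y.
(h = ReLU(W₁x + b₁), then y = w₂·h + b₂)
y = -1

Layer 1 pre-activation: z₁ = [1, -3]
After ReLU: h = [1, 0]
Layer 2 output: y = -2×1 + -1×0 + 1 = -1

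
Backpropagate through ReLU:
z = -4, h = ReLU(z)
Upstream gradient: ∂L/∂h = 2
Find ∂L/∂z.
∂L/∂z = 0

h = ReLU(-4) = 0
Since z < 0: ∂h/∂z = 0
∂L/∂z = ∂L/∂h · ∂h/∂z = 2 × 0 = 0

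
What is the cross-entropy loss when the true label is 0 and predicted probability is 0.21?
L = 0.2357

L = -0·log(0.21) - 1·log(0.79) = -log(0.79) = 0.2357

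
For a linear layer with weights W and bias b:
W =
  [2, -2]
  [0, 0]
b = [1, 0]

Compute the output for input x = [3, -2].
y = [11, 0]

Wx = [2×3 + -2×-2, 0×3 + 0×-2]
   = [10, 0]
y = Wx + b = [10 + 1, 0 + 0] = [11, 0]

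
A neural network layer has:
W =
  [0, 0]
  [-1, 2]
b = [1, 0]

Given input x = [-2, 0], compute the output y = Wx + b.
y = [1, 2]

Wx = [0×-2 + 0×0, -1×-2 + 2×0]
   = [0, 2]
y = Wx + b = [0 + 1, 2 + 0] = [1, 2]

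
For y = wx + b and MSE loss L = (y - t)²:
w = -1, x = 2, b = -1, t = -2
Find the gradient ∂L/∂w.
∂L/∂w = -4

y = wx + b = (-1)(2) + -1 = -3
∂L/∂y = 2(y - t) = 2(-3 - -2) = -2
∂y/∂w = x = 2
∂L/∂w = ∂L/∂y · ∂y/∂w = -2 × 2 = -4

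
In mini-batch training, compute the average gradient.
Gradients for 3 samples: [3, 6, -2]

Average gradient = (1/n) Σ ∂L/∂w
Average gradient = 2.333

Average = (1/3)(3 + 6 + -2) = 7/3 = 2.333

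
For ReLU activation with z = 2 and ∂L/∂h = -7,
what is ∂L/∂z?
∂L/∂z = -7

h = ReLU(2) = 2
Since z > 0: ∂h/∂z = 1
∂L/∂z = ∂L/∂h · ∂h/∂z = -7 × 1 = -7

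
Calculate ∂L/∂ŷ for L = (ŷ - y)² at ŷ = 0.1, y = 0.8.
∂L/∂ŷ = -1.4

∂L/∂ŷ = 2(ŷ - y) = 2(0.1 - 0.8) = 2(-0.7) = -1.4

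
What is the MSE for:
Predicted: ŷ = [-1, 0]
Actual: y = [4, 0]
MSE = 12.5

MSE = (1/2)((-1-4)² + (0-0)²) = (1/2)(25 + 0) = 12.5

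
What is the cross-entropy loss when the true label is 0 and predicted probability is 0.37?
L = 0.462

L = -0·log(0.37) - 1·log(0.63) = -log(0.63) = 0.462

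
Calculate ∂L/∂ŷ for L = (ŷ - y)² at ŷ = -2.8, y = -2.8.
∂L/∂ŷ = 0.0

∂L/∂ŷ = 2(ŷ - y) = 2(-2.8 - -2.8) = 2(0.0) = 0.0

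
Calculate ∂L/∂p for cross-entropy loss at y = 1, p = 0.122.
∂L/∂p = -8.197

∂L/∂p = -y/p + (1-y)/(1-p) = -1/0.122 + 0 = -8.197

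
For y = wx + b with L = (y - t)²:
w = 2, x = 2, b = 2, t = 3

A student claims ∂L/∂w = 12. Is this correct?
Correct

y = (2)(2) + 2 = 6
∂L/∂y = 2(y - t) = 2(6 - 3) = 6
∂y/∂w = x = 2
∂L/∂w = 6 × 2 = 12

Claimed value: 12
Correct: The correct gradient is 12.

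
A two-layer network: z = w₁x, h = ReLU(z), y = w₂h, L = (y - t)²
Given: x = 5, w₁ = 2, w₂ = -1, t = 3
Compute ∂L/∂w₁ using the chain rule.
∂L/∂w₁ = 130

Forward pass:
z = w₁x = 2×5 = 10
h = ReLU(10) = 10
y = w₂h = -1×10 = -10

Backward pass:
∂L/∂y = 2(y - t) = 2(-10 - 3) = -26
∂y/∂h = w₂ = -1
∂h/∂z = 1 (ReLU derivative)
∂z/∂w₁ = x = 5

∂L/∂w₁ = -26 × -1 × 1 × 5 = 130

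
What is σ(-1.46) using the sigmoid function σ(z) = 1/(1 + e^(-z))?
0.1885

sigmoid(-1.46) = 1/(1 + e^(1.46)) = 1/(1 + 4.306) = 0.1885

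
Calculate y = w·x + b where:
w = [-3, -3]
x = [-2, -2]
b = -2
y = 10

y = (-3)(-2) + (-3)(-2) + -2 = 10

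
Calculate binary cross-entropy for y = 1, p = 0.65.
L = 0.4308

L = -1·log(0.65) - 0·log(0.35) = -log(0.65) = 0.4308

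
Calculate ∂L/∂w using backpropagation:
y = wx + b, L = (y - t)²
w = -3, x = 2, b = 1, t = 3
∂L/∂w = -32

y = wx + b = (-3)(2) + 1 = -5
∂L/∂y = 2(y - t) = 2(-5 - 3) = -16
∂y/∂w = x = 2
∂L/∂w = ∂L/∂y · ∂y/∂w = -16 × 2 = -32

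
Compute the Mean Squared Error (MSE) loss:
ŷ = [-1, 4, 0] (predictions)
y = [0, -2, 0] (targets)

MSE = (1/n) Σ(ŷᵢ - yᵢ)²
MSE = 12.33

MSE = (1/3)((-1-0)² + (4--2)² + (0-0)²) = (1/3)(1 + 36 + 0) = 12.33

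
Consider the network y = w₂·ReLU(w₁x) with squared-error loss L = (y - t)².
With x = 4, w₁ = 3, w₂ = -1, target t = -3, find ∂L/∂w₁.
∂L/∂w₁ = 72

Forward pass:
z = w₁x = 3×4 = 12
h = ReLU(12) = 12
y = w₂h = -1×12 = -12

Backward pass:
∂L/∂y = 2(y - t) = 2(-12 - -3) = -18
∂y/∂h = w₂ = -1
∂h/∂z = 1 (ReLU derivative)
∂z/∂w₁ = x = 4

∂L/∂w₁ = -18 × -1 × 1 × 4 = 72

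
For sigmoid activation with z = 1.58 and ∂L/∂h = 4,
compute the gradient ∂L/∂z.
∂L/∂z = 0.5665

σ(1.58) = 0.8292
σ'(1.58) = σ(1.58)(1 - σ(1.58)) = 0.8292 × 0.1708 = 0.1416
∂L/∂z = ∂L/∂h · σ'(z) = 4 × 0.1416 = 0.5665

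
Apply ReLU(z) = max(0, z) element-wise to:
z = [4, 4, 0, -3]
h = [4, 4, 0, 0]

ReLU applied element-wise: max(0,4)=4, max(0,4)=4, max(0,0)=0, max(0,-3)=0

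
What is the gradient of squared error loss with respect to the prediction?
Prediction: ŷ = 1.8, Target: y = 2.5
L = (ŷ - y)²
∂L/∂ŷ = -1.4

∂L/∂ŷ = 2(ŷ - y) = 2(1.8 - 2.5) = 2(-0.7) = -1.4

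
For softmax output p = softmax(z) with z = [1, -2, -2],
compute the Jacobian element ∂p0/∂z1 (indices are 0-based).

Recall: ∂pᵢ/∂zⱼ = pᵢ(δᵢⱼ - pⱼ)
∂p0/∂z1 = -0.04118

p = softmax(z) = [0.9094, 0.04528, 0.04528]
p0 = 0.9094, p1 = 0.04528

∂p0/∂z1 = -p0 × p1 = -0.9094 × 0.04528 = -0.04118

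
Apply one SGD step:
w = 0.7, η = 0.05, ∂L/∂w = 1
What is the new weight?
w_new = 0.65

w_new = w - η·∂L/∂w = 0.7 - 0.05×(1) = 0.7 - (0.05) = 0.65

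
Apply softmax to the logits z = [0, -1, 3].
p = [0.0466, 0.0171, 0.9362]

exp(z) = [1, 0.3679, 20.09]
Sum = 21.45
p = [0.0466, 0.0171, 0.9362]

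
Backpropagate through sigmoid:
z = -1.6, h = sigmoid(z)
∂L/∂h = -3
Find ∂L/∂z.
∂L/∂z = -0.4193

σ(-1.6) = 0.168
σ'(-1.6) = σ(-1.6)(1 - σ(-1.6)) = 0.168 × 0.832 = 0.1398
∂L/∂z = ∂L/∂h · σ'(z) = -3 × 0.1398 = -0.4193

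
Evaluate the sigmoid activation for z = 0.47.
0.6154

sigmoid(0.47) = 1/(1 + e^(-0.47)) = 1/(1 + 0.625) = 0.6154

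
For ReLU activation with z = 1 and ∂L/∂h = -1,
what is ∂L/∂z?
∂L/∂z = -1

h = ReLU(1) = 1
Since z > 0: ∂h/∂z = 1
∂L/∂z = ∂L/∂h · ∂h/∂z = -1 × 1 = -1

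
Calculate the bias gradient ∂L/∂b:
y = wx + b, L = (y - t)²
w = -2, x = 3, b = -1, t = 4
∂L/∂b = -22

y = wx + b = (-2)(3) + -1 = -7
∂L/∂y = 2(y - t) = 2(-7 - 4) = -22
∂y/∂b = 1
∂L/∂b = ∂L/∂y · ∂y/∂b = -22 × 1 = -22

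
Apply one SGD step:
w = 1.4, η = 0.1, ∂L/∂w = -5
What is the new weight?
w_new = 1.9

w_new = w - η·∂L/∂w = 1.4 - 0.1×(-5) = 1.4 - (-0.5) = 1.9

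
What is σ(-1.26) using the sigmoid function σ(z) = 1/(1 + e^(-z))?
0.221

sigmoid(-1.26) = 1/(1 + e^(1.26)) = 1/(1 + 3.525) = 0.221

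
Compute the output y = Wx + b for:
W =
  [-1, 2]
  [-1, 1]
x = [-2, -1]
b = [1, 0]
y = [1, 1]

Wx = [-1×-2 + 2×-1, -1×-2 + 1×-1]
   = [0, 1]
y = Wx + b = [0 + 1, 1 + 0] = [1, 1]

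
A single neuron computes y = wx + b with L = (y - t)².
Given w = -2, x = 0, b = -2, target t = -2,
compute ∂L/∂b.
∂L/∂b = 0

y = wx + b = (-2)(0) + -2 = -2
∂L/∂y = 2(y - t) = 2(-2 - -2) = 0
∂y/∂b = 1
∂L/∂b = ∂L/∂y · ∂y/∂b = 0 × 1 = 0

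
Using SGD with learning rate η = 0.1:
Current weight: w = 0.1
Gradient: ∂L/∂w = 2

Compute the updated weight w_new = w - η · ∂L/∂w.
w_new = -0.1

w_new = w - η·∂L/∂w = 0.1 - 0.1×(2) = 0.1 - (0.2) = -0.1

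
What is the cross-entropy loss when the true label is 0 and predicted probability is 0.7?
L = 1.204

L = -0·log(0.7) - 1·log(0.3) = -log(0.3) = 1.204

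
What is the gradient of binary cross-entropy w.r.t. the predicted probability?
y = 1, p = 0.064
∂L/∂p = -15.62

∂L/∂p = -y/p + (1-y)/(1-p) = -1/0.064 + 0 = -15.62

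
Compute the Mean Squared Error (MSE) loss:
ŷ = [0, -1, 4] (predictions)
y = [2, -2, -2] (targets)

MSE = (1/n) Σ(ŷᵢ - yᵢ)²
MSE = 13.67

MSE = (1/3)((0-2)² + (-1--2)² + (4--2)²) = (1/3)(4 + 1 + 36) = 13.67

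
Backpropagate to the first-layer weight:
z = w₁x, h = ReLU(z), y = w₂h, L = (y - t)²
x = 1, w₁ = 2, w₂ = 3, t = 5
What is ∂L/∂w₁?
∂L/∂w₁ = 6

Forward pass:
z = w₁x = 2×1 = 2
h = ReLU(2) = 2
y = w₂h = 3×2 = 6

Backward pass:
∂L/∂y = 2(y - t) = 2(6 - 5) = 2
∂y/∂h = w₂ = 3
∂h/∂z = 1 (ReLU derivative)
∂z/∂w₁ = x = 1

∂L/∂w₁ = 2 × 3 × 1 × 1 = 6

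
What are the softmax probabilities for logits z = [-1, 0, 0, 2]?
p = [0.0377, 0.1025, 0.1025, 0.7573]

exp(z) = [0.3679, 1, 1, 7.389]
Sum = 9.757
p = [0.0377, 0.1025, 0.1025, 0.7573]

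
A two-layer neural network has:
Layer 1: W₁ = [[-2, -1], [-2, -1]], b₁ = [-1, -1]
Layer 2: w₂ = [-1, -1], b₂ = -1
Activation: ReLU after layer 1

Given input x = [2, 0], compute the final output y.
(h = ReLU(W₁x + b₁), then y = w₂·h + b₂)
y = -1

Layer 1 pre-activation: z₁ = [-5, -5]
After ReLU: h = [0, 0]
Layer 2 output: y = -1×0 + -1×0 + -1 = -1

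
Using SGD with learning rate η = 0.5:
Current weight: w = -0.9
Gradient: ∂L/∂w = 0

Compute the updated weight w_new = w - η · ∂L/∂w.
w_new = -0.9

w_new = w - η·∂L/∂w = -0.9 - 0.5×(0) = -0.9 - (0) = -0.9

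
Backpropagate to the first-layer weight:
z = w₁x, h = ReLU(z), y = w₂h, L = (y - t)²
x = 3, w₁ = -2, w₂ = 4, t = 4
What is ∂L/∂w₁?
∂L/∂w₁ = 0

Forward pass:
z = w₁x = -2×3 = -6
h = ReLU(-6) = 0
y = w₂h = 4×0 = 0

Backward pass:
∂L/∂y = 2(y - t) = 2(0 - 4) = -8
∂y/∂h = w₂ = 4
∂h/∂z = 0 (ReLU derivative)
∂z/∂w₁ = x = 3

∂L/∂w₁ = -8 × 4 × 0 × 3 = 0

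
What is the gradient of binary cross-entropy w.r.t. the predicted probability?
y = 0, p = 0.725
∂L/∂p = 3.636

∂L/∂p = -y/p + (1-y)/(1-p) = 0 + 1/0.275 = 3.636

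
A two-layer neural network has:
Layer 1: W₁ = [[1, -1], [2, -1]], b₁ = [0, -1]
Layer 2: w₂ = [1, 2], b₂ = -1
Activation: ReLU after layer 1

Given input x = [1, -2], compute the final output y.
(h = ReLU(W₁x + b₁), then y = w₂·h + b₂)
y = 8

Layer 1 pre-activation: z₁ = [3, 3]
After ReLU: h = [3, 3]
Layer 2 output: y = 1×3 + 2×3 + -1 = 8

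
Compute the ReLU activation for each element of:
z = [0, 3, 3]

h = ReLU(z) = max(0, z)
h = [0, 3, 3]

ReLU applied element-wise: max(0,0)=0, max(0,3)=3, max(0,3)=3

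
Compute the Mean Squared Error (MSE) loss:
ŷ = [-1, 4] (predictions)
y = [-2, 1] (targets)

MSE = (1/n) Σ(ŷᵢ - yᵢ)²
MSE = 5

MSE = (1/2)((-1--2)² + (4-1)²) = (1/2)(1 + 9) = 5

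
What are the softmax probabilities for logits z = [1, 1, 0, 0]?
p = [0.3655, 0.3655, 0.1345, 0.1345]

exp(z) = [2.718, 2.718, 1, 1]
Sum = 7.437
p = [0.3655, 0.3655, 0.1345, 0.1345]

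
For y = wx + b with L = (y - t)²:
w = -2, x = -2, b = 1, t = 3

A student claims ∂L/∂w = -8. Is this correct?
Correct

y = (-2)(-2) + 1 = 5
∂L/∂y = 2(y - t) = 2(5 - 3) = 4
∂y/∂w = x = -2
∂L/∂w = 4 × -2 = -8

Claimed value: -8
Correct: The correct gradient is -8.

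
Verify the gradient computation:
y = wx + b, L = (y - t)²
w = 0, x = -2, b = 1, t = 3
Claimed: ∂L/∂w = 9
Incorrect

y = (0)(-2) + 1 = 1
∂L/∂y = 2(y - t) = 2(1 - 3) = -4
∂y/∂w = x = -2
∂L/∂w = -4 × -2 = 8

Claimed value: 9
Incorrect: The correct gradient is 8.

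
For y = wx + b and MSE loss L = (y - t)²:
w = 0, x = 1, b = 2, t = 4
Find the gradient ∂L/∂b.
∂L/∂b = -4

y = wx + b = (0)(1) + 2 = 2
∂L/∂y = 2(y - t) = 2(2 - 4) = -4
∂y/∂b = 1
∂L/∂b = ∂L/∂y · ∂y/∂b = -4 × 1 = -4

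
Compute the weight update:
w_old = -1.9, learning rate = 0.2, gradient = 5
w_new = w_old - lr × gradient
w_new = -2.9

w_new = w - η·∂L/∂w = -1.9 - 0.2×(5) = -1.9 - (1) = -2.9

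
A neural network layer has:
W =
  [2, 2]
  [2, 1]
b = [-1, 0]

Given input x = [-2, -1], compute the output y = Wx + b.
y = [-7, -5]

Wx = [2×-2 + 2×-1, 2×-2 + 1×-1]
   = [-6, -5]
y = Wx + b = [-6 + -1, -5 + 0] = [-7, -5]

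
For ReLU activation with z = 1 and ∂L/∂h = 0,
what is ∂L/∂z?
∂L/∂z = 0

h = ReLU(1) = 1
Since z > 0: ∂h/∂z = 1
∂L/∂z = ∂L/∂h · ∂h/∂z = 0 × 1 = 0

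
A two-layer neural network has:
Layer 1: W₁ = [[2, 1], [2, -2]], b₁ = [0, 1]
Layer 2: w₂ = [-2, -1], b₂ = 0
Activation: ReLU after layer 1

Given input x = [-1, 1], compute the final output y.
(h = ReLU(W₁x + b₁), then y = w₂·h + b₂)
y = 0

Layer 1 pre-activation: z₁ = [-1, -3]
After ReLU: h = [0, 0]
Layer 2 output: y = -2×0 + -1×0 + 0 = 0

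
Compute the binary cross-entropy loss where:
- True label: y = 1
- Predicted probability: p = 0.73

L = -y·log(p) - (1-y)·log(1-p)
L = 0.3147

L = -1·log(0.73) - 0·log(0.27) = -log(0.73) = 0.3147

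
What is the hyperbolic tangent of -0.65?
-0.5717

tanh(-0.65) = (e^(-0.65) - e^(0.65))/(e^(-0.65) + e^(0.65)) = -0.5717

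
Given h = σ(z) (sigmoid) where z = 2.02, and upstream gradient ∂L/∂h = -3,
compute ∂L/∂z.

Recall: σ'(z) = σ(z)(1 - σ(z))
∂L/∂z = -0.3102

σ(2.02) = 0.8829
σ'(2.02) = σ(2.02)(1 - σ(2.02)) = 0.8829 × 0.1171 = 0.1034
∂L/∂z = ∂L/∂h · σ'(z) = -3 × 0.1034 = -0.3102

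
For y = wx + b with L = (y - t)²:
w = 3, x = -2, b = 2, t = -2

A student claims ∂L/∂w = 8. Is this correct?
Correct

y = (3)(-2) + 2 = -4
∂L/∂y = 2(y - t) = 2(-4 - -2) = -4
∂y/∂w = x = -2
∂L/∂w = -4 × -2 = 8

Claimed value: 8
Correct: The correct gradient is 8.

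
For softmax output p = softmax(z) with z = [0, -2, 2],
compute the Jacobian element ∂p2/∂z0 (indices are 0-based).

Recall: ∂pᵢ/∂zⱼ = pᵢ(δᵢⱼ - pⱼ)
∂p2/∂z0 = -0.1017

p = softmax(z) = [0.1173, 0.01588, 0.8668]
p2 = 0.8668, p0 = 0.1173

∂p2/∂z0 = -p2 × p0 = -0.8668 × 0.1173 = -0.1017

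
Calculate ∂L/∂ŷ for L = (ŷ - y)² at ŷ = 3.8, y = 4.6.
∂L/∂ŷ = -1.6

∂L/∂ŷ = 2(ŷ - y) = 2(3.8 - 4.6) = 2(-0.8) = -1.6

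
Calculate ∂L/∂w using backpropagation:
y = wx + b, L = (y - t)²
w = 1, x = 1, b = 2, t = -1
∂L/∂w = 8

y = wx + b = (1)(1) + 2 = 3
∂L/∂y = 2(y - t) = 2(3 - -1) = 8
∂y/∂w = x = 1
∂L/∂w = ∂L/∂y · ∂y/∂w = 8 × 1 = 8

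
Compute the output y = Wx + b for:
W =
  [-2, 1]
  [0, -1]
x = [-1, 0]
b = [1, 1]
y = [3, 1]

Wx = [-2×-1 + 1×0, 0×-1 + -1×0]
   = [2, 0]
y = Wx + b = [2 + 1, 0 + 1] = [3, 1]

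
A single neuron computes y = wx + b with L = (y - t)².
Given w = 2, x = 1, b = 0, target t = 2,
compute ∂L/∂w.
∂L/∂w = 0

y = wx + b = (2)(1) + 0 = 2
∂L/∂y = 2(y - t) = 2(2 - 2) = 0
∂y/∂w = x = 1
∂L/∂w = ∂L/∂y · ∂y/∂w = 0 × 1 = 0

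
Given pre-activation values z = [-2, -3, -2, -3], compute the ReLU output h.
h = [0, 0, 0, 0]

ReLU applied element-wise: max(0,-2)=0, max(0,-3)=0, max(0,-2)=0, max(0,-3)=0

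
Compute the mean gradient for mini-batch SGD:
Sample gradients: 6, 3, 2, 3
Average gradient = 3.5

Average = (1/4)(6 + 3 + 2 + 3) = 14/4 = 3.5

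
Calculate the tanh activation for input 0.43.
0.4053

tanh(0.43) = (e^(0.43) - e^(-0.43))/(e^(0.43) + e^(-0.43)) = 0.4053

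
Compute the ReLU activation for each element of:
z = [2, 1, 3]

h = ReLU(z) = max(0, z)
h = [2, 1, 3]

ReLU applied element-wise: max(0,2)=2, max(0,1)=1, max(0,3)=3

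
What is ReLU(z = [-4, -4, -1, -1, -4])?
h = [0, 0, 0, 0, 0]

ReLU applied element-wise: max(0,-4)=0, max(0,-4)=0, max(0,-1)=0, max(0,-1)=0, max(0,-4)=0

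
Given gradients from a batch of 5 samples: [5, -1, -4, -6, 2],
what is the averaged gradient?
Average gradient = -0.8

Average = (1/5)(5 + -1 + -4 + -6 + 2) = -4/5 = -0.8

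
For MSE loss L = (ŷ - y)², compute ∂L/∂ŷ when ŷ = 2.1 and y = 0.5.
∂L/∂ŷ = 3.2

∂L/∂ŷ = 2(ŷ - y) = 2(2.1 - 0.5) = 2(1.6) = 3.2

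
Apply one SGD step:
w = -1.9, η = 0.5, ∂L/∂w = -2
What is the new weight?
w_new = -0.9

w_new = w - η·∂L/∂w = -1.9 - 0.5×(-2) = -1.9 - (-1) = -0.9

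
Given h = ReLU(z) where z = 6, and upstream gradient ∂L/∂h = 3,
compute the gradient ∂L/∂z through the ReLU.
∂L/∂z = 3

h = ReLU(6) = 6
Since z > 0: ∂h/∂z = 1
∂L/∂z = ∂L/∂h · ∂h/∂z = 3 × 1 = 3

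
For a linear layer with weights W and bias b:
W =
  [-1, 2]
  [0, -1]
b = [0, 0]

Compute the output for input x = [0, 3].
y = [6, -3]

Wx = [-1×0 + 2×3, 0×0 + -1×3]
   = [6, -3]
y = Wx + b = [6 + 0, -3 + 0] = [6, -3]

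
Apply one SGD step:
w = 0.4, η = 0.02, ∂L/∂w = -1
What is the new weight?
w_new = 0.42

w_new = w - η·∂L/∂w = 0.4 - 0.02×(-1) = 0.4 - (-0.02) = 0.42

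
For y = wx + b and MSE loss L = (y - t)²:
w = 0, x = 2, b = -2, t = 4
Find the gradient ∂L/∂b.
∂L/∂b = -12

y = wx + b = (0)(2) + -2 = -2
∂L/∂y = 2(y - t) = 2(-2 - 4) = -12
∂y/∂b = 1
∂L/∂b = ∂L/∂y · ∂y/∂b = -12 × 1 = -12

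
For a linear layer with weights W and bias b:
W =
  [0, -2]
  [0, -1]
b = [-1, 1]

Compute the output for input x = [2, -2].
y = [3, 3]

Wx = [0×2 + -2×-2, 0×2 + -1×-2]
   = [4, 2]
y = Wx + b = [4 + -1, 2 + 1] = [3, 3]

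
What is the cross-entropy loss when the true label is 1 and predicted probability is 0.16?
L = 1.833

L = -1·log(0.16) - 0·log(0.84) = -log(0.16) = 1.833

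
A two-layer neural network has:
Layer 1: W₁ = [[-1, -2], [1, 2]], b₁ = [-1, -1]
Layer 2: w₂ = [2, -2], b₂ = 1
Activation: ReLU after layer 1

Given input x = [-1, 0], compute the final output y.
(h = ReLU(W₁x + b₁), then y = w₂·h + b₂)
y = 1

Layer 1 pre-activation: z₁ = [0, -2]
After ReLU: h = [0, 0]
Layer 2 output: y = 2×0 + -2×0 + 1 = 1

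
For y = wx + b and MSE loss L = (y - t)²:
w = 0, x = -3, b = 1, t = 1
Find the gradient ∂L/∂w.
∂L/∂w = 0

y = wx + b = (0)(-3) + 1 = 1
∂L/∂y = 2(y - t) = 2(1 - 1) = 0
∂y/∂w = x = -3
∂L/∂w = ∂L/∂y · ∂y/∂w = 0 × -3 = 0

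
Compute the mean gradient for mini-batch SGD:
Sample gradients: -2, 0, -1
Average gradient = -1

Average = (1/3)(-2 + 0 + -1) = -3/3 = -1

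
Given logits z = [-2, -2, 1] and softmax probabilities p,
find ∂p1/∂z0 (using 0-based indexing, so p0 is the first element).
∂p1/∂z0 = -0.00205

p = softmax(z) = [0.04528, 0.04528, 0.9094]
p1 = 0.04528, p0 = 0.04528

∂p1/∂z0 = -p1 × p0 = -0.04528 × 0.04528 = -0.00205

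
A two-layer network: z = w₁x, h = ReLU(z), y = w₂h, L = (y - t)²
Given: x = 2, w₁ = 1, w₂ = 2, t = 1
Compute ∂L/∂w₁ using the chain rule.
∂L/∂w₁ = 24

Forward pass:
z = w₁x = 1×2 = 2
h = ReLU(2) = 2
y = w₂h = 2×2 = 4

Backward pass:
∂L/∂y = 2(y - t) = 2(4 - 1) = 6
∂y/∂h = w₂ = 2
∂h/∂z = 1 (ReLU derivative)
∂z/∂w₁ = x = 2

∂L/∂w₁ = 6 × 2 × 1 × 2 = 24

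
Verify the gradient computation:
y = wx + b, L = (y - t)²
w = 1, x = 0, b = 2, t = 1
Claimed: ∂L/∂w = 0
Correct

y = (1)(0) + 2 = 2
∂L/∂y = 2(y - t) = 2(2 - 1) = 2
∂y/∂w = x = 0
∂L/∂w = 2 × 0 = 0

Claimed value: 0
Correct: The correct gradient is 0.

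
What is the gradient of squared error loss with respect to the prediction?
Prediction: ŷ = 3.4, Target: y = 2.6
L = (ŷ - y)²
∂L/∂ŷ = 1.6

∂L/∂ŷ = 2(ŷ - y) = 2(3.4 - 2.6) = 2(0.8) = 1.6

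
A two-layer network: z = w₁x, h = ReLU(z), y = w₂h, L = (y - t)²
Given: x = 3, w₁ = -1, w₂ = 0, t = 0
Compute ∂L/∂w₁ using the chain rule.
∂L/∂w₁ = 0

Forward pass:
z = w₁x = -1×3 = -3
h = ReLU(-3) = 0
y = w₂h = 0×0 = 0

Backward pass:
∂L/∂y = 2(y - t) = 2(0 - 0) = 0
∂y/∂h = w₂ = 0
∂h/∂z = 0 (ReLU derivative)
∂z/∂w₁ = x = 3

∂L/∂w₁ = 0 × 0 × 0 × 3 = 0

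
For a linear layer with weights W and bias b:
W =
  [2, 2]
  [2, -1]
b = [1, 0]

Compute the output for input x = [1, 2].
y = [7, 0]

Wx = [2×1 + 2×2, 2×1 + -1×2]
   = [6, 0]
y = Wx + b = [6 + 1, 0 + 0] = [7, 0]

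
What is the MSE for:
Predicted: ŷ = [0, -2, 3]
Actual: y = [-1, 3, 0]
MSE = 11.67

MSE = (1/3)((0--1)² + (-2-3)² + (3-0)²) = (1/3)(1 + 25 + 9) = 11.67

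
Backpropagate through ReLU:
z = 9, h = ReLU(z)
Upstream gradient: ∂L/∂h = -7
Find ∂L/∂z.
∂L/∂z = -7

h = ReLU(9) = 9
Since z > 0: ∂h/∂z = 1
∂L/∂z = ∂L/∂h · ∂h/∂z = -7 × 1 = -7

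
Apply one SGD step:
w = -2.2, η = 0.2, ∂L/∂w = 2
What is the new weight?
w_new = -2.6

w_new = w - η·∂L/∂w = -2.2 - 0.2×(2) = -2.2 - (0.4) = -2.6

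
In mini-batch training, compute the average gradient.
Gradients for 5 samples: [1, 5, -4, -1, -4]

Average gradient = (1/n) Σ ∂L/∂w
Average gradient = -0.6

Average = (1/5)(1 + 5 + -4 + -1 + -4) = -3/5 = -0.6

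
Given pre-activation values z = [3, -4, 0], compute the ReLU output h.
h = [3, 0, 0]

ReLU applied element-wise: max(0,3)=3, max(0,-4)=0, max(0,0)=0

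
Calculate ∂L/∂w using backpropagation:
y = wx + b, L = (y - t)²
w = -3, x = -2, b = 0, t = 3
∂L/∂w = -12

y = wx + b = (-3)(-2) + 0 = 6
∂L/∂y = 2(y - t) = 2(6 - 3) = 6
∂y/∂w = x = -2
∂L/∂w = ∂L/∂y · ∂y/∂w = 6 × -2 = -12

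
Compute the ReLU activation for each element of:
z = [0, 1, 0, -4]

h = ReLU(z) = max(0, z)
h = [0, 1, 0, 0]

ReLU applied element-wise: max(0,0)=0, max(0,1)=1, max(0,0)=0, max(0,-4)=0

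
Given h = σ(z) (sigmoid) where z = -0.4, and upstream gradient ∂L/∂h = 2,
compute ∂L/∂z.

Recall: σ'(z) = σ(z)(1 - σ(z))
∂L/∂z = 0.4805

σ(-0.4) = 0.4013
σ'(-0.4) = σ(-0.4)(1 - σ(-0.4)) = 0.4013 × 0.5987 = 0.2403
∂L/∂z = ∂L/∂h · σ'(z) = 2 × 0.2403 = 0.4805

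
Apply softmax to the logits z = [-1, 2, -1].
p = [0.0453, 0.9094, 0.0453]

exp(z) = [0.3679, 7.389, 0.3679]
Sum = 8.125
p = [0.0453, 0.9094, 0.0453]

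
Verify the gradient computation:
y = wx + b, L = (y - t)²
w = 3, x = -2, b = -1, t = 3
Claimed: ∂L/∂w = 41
Incorrect

y = (3)(-2) + -1 = -7
∂L/∂y = 2(y - t) = 2(-7 - 3) = -20
∂y/∂w = x = -2
∂L/∂w = -20 × -2 = 40

Claimed value: 41
Incorrect: The correct gradient is 40.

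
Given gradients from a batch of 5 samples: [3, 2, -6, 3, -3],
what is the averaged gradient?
Average gradient = -0.2

Average = (1/5)(3 + 2 + -6 + 3 + -3) = -1/5 = -0.2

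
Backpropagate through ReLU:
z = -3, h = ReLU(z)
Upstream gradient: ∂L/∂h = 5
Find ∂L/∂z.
∂L/∂z = 0

h = ReLU(-3) = 0
Since z < 0: ∂h/∂z = 0
∂L/∂z = ∂L/∂h · ∂h/∂z = 5 × 0 = 0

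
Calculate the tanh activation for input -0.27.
-0.2636

tanh(-0.27) = (e^(-0.27) - e^(0.27))/(e^(-0.27) + e^(0.27)) = -0.2636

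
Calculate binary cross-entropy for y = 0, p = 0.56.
L = 0.821

L = -0·log(0.56) - 1·log(0.44) = -log(0.44) = 0.821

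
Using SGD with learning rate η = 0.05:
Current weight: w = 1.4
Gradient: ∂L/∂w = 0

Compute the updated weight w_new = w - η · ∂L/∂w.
w_new = 1.4

w_new = w - η·∂L/∂w = 1.4 - 0.05×(0) = 1.4 - (0) = 1.4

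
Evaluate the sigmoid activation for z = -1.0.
0.2689

sigmoid(-1.0) = 1/(1 + e^(1.0)) = 1/(1 + 2.718) = 0.2689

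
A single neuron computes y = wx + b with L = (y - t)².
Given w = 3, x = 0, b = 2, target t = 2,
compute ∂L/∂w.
∂L/∂w = 0

y = wx + b = (3)(0) + 2 = 2
∂L/∂y = 2(y - t) = 2(2 - 2) = 0
∂y/∂w = x = 0
∂L/∂w = ∂L/∂y · ∂y/∂w = 0 × 0 = 0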